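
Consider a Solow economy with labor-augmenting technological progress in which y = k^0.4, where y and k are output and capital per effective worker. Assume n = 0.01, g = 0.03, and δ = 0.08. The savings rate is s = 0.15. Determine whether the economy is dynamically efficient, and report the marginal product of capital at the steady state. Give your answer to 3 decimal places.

dynamically efficient; MPK ≈ 0.320

Break-even investment rate: n + g + δ = 0.01 + 0.03 + 0.08 = 0.12.
Steady-state k*: s·k^0.4 = 0.12·k gives k* = (0.15/0.12)^(1/0.6) ≈ 1.4505.
MPK = 0.4·1.4505^(-0.6) ≈ 0.3200.
MPK > n+g+δ = 0.12, so the economy is dynamically efficient (under-saving).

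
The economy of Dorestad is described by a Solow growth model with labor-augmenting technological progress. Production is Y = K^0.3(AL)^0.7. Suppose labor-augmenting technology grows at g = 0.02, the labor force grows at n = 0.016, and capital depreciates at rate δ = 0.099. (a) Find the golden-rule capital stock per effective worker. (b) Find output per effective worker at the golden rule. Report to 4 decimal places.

The effective depreciation rate is n + g + δ = 0.016 + 0.02 + 0.099 = 0.135.
Golden rule sets MPK = n+g+δ: 0.3·k^(0.3−1) = 0.135, so k_gold = (0.3/0.135)^(1/0.7) ≈ 3.1290.
y_gold = 3.1290^0.3 ≈ 1.4081.

(a) k_gold ≈ 3.1290; (b) y_gold ≈ 1.4081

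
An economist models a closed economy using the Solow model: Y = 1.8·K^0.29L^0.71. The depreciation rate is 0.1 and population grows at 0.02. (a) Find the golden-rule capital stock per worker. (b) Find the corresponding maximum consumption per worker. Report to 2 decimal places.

Capital per worker breaks even when investment replaces (n + δ)·k; here n + δ = 0.12.
Golden rule sets MPK = n+δ: 0.29·1.8·k^(0.29−1) = 0.12, so k_gold = (0.29·1.8/0.12)^(1/0.71) ≈ 7.9301.
y_gold = 1.8·7.9301^0.29 ≈ 3.2814; c_gold = y_gold − 0.12·k_gold ≈ 2.3298.

(a) k_gold ≈ 7.93; (b) c_gold ≈ 2.33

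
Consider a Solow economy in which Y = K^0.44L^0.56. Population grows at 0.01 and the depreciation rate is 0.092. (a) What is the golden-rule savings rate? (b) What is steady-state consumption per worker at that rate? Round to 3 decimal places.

(a) s_gold = 0.440; (b) c_gold ≈ 1.766

The effective depreciation rate is n + δ = 0.01 + 0.092 = 0.102.
For Cobb-Douglas, s_gold equals capital's share: s_gold = 0.44.
Setting f'(k) = n+δ gives 0.44·k^(0.44−1) = 0.102, hence k_gold = (0.44/0.102)^(1/0.56) ≈ 13.6040.
y_gold = 13.6040^0.44 ≈ 3.1536; c_gold = (1−0.44)·y_gold ≈ 1.7660.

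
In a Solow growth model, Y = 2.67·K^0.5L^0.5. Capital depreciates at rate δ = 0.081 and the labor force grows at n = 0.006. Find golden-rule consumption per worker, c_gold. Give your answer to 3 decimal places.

Capital per worker breaks even when investment replaces (n + δ)·k; here n + δ = 0.087.
Setting f'(k) = n+δ gives 0.5·2.67·k^(0.5−1) = 0.087, hence k_gold = (0.5·2.67/0.087)^(1/0.5) ≈ 235.4637.
y_gold = 2.67·235.4637^0.5 ≈ 40.9707.
c_gold = y_gold − (n+δ)·k_gold = 40.9707 − 0.087·235.4637 ≈ 20.4853.

c_gold ≈ 20.485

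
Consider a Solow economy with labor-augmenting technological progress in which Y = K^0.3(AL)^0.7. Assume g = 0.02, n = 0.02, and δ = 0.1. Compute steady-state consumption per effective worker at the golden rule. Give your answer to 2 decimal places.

The effective depreciation rate is n + g + δ = 0.02 + 0.02 + 0.1 = 0.14.
Setting f'(k) = n+g+δ gives 0.3·k^(0.3−1) = 0.14, hence k_gold = (0.3/0.14)^(1/0.7) ≈ 2.9706.
y_gold = 2.9706^0.3 ≈ 1.3863.
c_gold = y_gold − (n+g+δ)·k_gold = 1.3863 − 0.14·2.9706 ≈ 0.9704.

c_gold ≈ 0.97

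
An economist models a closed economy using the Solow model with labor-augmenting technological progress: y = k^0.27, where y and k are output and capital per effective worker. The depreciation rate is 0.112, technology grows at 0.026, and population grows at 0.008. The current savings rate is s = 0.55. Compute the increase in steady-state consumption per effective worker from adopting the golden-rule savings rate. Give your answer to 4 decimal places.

Δc ≈ 0.1814

Break-even investment rate: n + g + δ = 0.008 + 0.026 + 0.112 = 0.146.
Current steady state (s = 0.55): k* = (0.55/0.146)^(1/0.73) ≈ 6.1525, y* = 6.1525^0.27 ≈ 1.6332, c* = (1−0.55)·1.6332 ≈ 0.7349.
Setting f'(k) = n+g+δ gives 0.27·k^(0.27−1) = 0.146, hence k_gold = (0.27/0.146)^(1/0.73) ≈ 2.3215.
y_gold = 2.3215^0.27 ≈ 1.2553, c_gold = y_gold − 0.146·k_gold ≈ 0.9164.
Gain: Δc = 0.9164 − 0.7349 ≈ 0.1814.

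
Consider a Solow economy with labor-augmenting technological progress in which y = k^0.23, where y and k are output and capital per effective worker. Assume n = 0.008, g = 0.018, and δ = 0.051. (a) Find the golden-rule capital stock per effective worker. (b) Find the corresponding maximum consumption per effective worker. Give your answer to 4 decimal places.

(a) k_gold ≈ 4.1418; (b) c_gold ≈ 1.0677

The effective depreciation rate is n + g + δ = 0.008 + 0.018 + 0.051 = 0.077.
Setting f'(k) = n+g+δ gives 0.23·k^(0.23−1) = 0.077, hence k_gold = (0.23/0.077)^(1/0.77) ≈ 4.1418.
y_gold = 4.1418^0.23 ≈ 1.3866; c_gold = y_gold − 0.077·k_gold ≈ 1.0677.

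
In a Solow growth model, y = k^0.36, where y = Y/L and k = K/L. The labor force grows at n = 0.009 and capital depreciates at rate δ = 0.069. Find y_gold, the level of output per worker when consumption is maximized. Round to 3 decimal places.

y_gold ≈ 2.364

Break-even investment rate: n + δ = 0.009 + 0.069 = 0.078.
Setting f'(k) = n+δ gives 0.36·k^(0.36−1) = 0.078, hence k_gold = (0.36/0.078)^(1/0.64) ≈ 10.9100.
Output: y_gold = k_gold^0.36 = 10.9100^0.36 ≈ 2.3638.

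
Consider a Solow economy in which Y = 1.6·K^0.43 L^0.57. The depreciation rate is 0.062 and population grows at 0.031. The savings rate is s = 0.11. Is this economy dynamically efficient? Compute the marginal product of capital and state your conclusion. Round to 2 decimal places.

dynamically efficient; MPK ≈ 0.36

The effective depreciation rate is n + δ = 0.031 + 0.062 = 0.093.
Steady-state k*: s·A·k^0.43 = 0.093·k gives k* = (0.11·1.6/0.093)^(1/0.57) ≈ 3.0621.
MPK = 0.43·1.6·3.0621^(-0.57) ≈ 0.3635.
MPK > n+δ = 0.093, so the economy is dynamically efficient (under-saving).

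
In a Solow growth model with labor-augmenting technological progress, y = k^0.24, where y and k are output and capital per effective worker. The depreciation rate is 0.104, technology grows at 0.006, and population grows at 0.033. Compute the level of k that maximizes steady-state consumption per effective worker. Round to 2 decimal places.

k_gold ≈ 1.98

Break-even investment rate: n + g + δ = 0.033 + 0.006 + 0.104 = 0.143.
Golden rule sets MPK = n+g+δ: 0.24·k^(0.24−1) = 0.143, so k_gold = (0.24/0.143)^(1/0.76) ≈ 1.9765.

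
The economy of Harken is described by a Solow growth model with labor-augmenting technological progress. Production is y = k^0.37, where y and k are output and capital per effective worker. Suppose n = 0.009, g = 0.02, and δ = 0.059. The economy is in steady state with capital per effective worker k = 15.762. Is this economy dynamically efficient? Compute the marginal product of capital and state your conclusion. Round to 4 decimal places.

Capital per effective worker breaks even when investment replaces (n + g + δ)·k; here n + g + δ = 0.088.
MPK = 0.37·k^(0.37−1) = 0.37·15.762^(-0.63) ≈ 0.0651.
MPK < 0.088, so the economy is dynamically inefficient (over-saving).

dynamically inefficient; MPK ≈ 0.0651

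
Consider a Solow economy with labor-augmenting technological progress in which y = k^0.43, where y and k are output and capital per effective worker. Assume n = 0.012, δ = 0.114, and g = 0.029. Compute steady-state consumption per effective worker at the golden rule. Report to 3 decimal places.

c_gold ≈ 1.231

n + g + δ = 0.012 + 0.029 + 0.114 = 0.155.
Setting f'(k) = n+g+δ gives 0.43·k^(0.43−1) = 0.155, hence k_gold = (0.43/0.155)^(1/0.57) ≈ 5.9901.
y_gold = 5.9901^0.43 ≈ 2.1592.
c_gold = y_gold − (n+g+δ)·k_gold = 2.1592 − 0.155·5.9901 ≈ 1.2308.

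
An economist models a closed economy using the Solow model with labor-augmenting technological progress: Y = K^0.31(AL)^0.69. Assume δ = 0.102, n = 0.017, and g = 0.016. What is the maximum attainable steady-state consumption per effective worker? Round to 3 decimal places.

n + g + δ = 0.017 + 0.016 + 0.102 = 0.135.
At the golden rule the marginal product of capital equals n+g+δ: 0.31·k^(0.31−1) = 0.135. Solving, k_gold = (0.31/0.135)^(1/0.69) ≈ 3.3360.
y_gold = 3.3360^0.31 ≈ 1.4528.
c_gold = y_gold − (n+g+δ)·k_gold = 1.4528 − 0.135·3.3360 ≈ 1.0024.

c_gold ≈ 1.002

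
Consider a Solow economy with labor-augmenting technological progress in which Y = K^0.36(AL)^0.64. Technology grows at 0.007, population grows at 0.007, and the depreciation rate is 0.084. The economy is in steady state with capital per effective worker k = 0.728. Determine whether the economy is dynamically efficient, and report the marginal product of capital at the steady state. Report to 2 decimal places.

Break-even investment rate: n + g + δ = 0.007 + 0.007 + 0.084 = 0.098.
MPK = 0.36·k^(0.36−1) = 0.36·0.728^(-0.64) ≈ 0.4411.
MPK > 0.098, so the economy is dynamically efficient (under-saving).

dynamically efficient; MPK ≈ 0.44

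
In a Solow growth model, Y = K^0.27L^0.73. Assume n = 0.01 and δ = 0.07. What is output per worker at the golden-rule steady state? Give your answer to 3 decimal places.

Break-even investment rate: n + δ = 0.01 + 0.07 = 0.08.
Setting f'(k) = n+δ gives 0.27·k^(0.27−1) = 0.08, hence k_gold = (0.27/0.08)^(1/0.73) ≈ 5.2925.
Output: y_gold = k_gold^0.27 = 5.2925^0.27 ≈ 1.5682.

y_gold ≈ 1.568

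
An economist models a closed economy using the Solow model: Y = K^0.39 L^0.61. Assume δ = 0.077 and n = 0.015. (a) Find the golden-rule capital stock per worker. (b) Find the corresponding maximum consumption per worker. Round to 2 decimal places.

Break-even investment rate: n + δ = 0.015 + 0.077 = 0.092.
Maximizing c = f(k) − (n+δ)·k gives f'(k) = n+δ, i.e. 0.39·k^(0.39−1) = 0.092, so k_gold = (0.39/0.092)^(1/0.61) ≈ 10.6739.
y_gold = 10.6739^0.39 ≈ 2.5179; c_gold = y_gold − 0.092·k_gold ≈ 1.5359.

(a) k_gold ≈ 10.67; (b) c_gold ≈ 1.54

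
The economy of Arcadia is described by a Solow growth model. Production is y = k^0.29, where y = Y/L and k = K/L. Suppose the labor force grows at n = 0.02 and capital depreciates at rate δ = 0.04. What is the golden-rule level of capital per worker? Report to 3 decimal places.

Capital per worker breaks even when investment replaces (n + δ)·k; here n + δ = 0.06.
At the golden rule the marginal product of capital equals n+δ: 0.29·k^(0.29−1) = 0.06. Solving, k_gold = (0.29/0.06)^(1/0.71) ≈ 9.1987.

k_gold ≈ 9.199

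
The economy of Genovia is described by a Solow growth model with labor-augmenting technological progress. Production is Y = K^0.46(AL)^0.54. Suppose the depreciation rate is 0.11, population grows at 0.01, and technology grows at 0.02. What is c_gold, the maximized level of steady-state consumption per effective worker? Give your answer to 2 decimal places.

c_gold ≈ 1.49

Capital per effective worker breaks even when investment replaces (n + g + δ)·k; here n + g + δ = 0.14.
Golden rule sets MPK = n+g+δ: 0.46·k^(0.46−1) = 0.14, so k_gold = (0.46/0.14)^(1/0.54) ≈ 9.0515.
y_gold = 9.0515^0.46 ≈ 2.7548.
c_gold = y_gold − (n+g+δ)·k_gold = 2.7548 − 0.14·9.0515 ≈ 1.4876.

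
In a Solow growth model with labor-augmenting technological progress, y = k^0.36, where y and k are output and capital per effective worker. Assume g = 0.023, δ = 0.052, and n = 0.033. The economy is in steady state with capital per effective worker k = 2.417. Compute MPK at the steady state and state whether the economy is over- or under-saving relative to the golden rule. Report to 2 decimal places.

n + g + δ = 0.033 + 0.023 + 0.052 = 0.108.
MPK = 0.36·k^(0.36−1) = 0.36·2.417^(-0.64) ≈ 0.2046.
MPK > 0.108, so the economy is dynamically efficient (under-saving).

under-saving; MPK ≈ 0.20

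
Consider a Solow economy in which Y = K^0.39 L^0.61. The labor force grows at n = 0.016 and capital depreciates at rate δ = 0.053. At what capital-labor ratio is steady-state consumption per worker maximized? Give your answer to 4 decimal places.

k_gold ≈ 17.1057

Break-even investment rate: n + δ = 0.016 + 0.053 = 0.069.
Maximizing c = f(k) − (n+δ)·k gives f'(k) = n+δ, i.e. 0.39·k^(0.39−1) = 0.069, so k_gold = (0.39/0.069)^(1/0.61) ≈ 17.1057.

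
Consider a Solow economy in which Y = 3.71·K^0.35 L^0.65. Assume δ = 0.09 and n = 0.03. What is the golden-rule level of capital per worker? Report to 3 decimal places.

n + δ = 0.03 + 0.09 = 0.12.
At the golden rule the marginal product of capital equals n+δ: 0.35·3.71·k^(0.35−1) = 0.12. Solving, k_gold = (0.35·3.71/0.12)^(1/0.65) ≈ 39.0095.

k_gold ≈ 39.009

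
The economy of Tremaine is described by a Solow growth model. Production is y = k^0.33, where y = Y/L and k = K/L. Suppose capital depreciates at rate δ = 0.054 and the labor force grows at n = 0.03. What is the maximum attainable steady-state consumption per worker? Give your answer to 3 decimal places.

c_gold ≈ 1.314

The effective depreciation rate is n + δ = 0.03 + 0.054 = 0.084.
Maximizing c = f(k) − (n+δ)·k gives f'(k) = n+δ, i.e. 0.33·k^(0.33−1) = 0.084, so k_gold = (0.33/0.084)^(1/0.67) ≈ 7.7076.
y_gold = 7.7076^0.33 ≈ 1.9619.
c_gold = y_gold − (n+δ)·k_gold = 1.9619 − 0.084·7.7076 ≈ 1.3145.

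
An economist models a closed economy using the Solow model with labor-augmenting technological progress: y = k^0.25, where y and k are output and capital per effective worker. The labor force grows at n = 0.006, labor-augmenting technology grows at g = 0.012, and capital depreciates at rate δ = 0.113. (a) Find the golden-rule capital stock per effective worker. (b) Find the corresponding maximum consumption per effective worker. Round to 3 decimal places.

Break-even investment rate: n + g + δ = 0.006 + 0.012 + 0.113 = 0.131.
Setting f'(k) = n+g+δ gives 0.25·k^(0.25−1) = 0.131, hence k_gold = (0.25/0.131)^(1/0.75) ≈ 2.3671.
y_gold = 2.3671^0.25 ≈ 1.2404; c_gold = y_gold − 0.131·k_gold ≈ 0.9303.

(a) k_gold ≈ 2.367; (b) c_gold ≈ 0.930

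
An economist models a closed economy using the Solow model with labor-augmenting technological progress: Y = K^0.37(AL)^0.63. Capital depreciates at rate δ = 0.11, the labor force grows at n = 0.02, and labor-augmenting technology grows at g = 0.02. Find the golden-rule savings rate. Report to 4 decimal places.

s_gold = 0.3700

The effective depreciation rate is n + g + δ = 0.02 + 0.02 + 0.11 = 0.15.
At the golden rule MPK = n+g+δ, and in any Cobb-Douglas steady state s = (n+g+δ)·k/y = MPK·k/y = capital's share 0.37.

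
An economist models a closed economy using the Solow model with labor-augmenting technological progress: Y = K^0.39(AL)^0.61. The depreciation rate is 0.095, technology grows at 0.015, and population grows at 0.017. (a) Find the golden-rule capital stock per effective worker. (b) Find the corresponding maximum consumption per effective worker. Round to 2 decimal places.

(a) k_gold ≈ 6.29; (b) c_gold ≈ 1.25

Capital per effective worker breaks even when investment replaces (n + g + δ)·k; here n + g + δ = 0.127.
Setting f'(k) = n+g+δ gives 0.39·k^(0.39−1) = 0.127, hence k_gold = (0.39/0.127)^(1/0.61) ≈ 6.2920.
y_gold = 6.2920^0.39 ≈ 2.0489; c_gold = y_gold − 0.127·k_gold ≈ 1.2498.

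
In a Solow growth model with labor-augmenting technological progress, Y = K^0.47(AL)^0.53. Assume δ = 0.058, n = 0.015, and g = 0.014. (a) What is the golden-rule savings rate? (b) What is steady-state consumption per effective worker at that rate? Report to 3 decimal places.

The effective depreciation rate is n + g + δ = 0.015 + 0.014 + 0.058 = 0.087.
For Cobb-Douglas, s_gold equals capital's share: s_gold = 0.47.
At the golden rule the marginal product of capital equals n+g+δ: 0.47·k^(0.47−1) = 0.087. Solving, k_gold = (0.47/0.087)^(1/0.53) ≈ 24.1115.
y_gold = 24.1115^0.47 ≈ 4.4632; c_gold = (1−0.47)·y_gold ≈ 2.3655.

(a) s_gold = 0.470; (b) c_gold ≈ 2.365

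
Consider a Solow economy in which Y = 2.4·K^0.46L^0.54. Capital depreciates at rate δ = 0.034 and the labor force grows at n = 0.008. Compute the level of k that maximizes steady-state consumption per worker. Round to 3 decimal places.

k_gold ≈ 425.707

Break-even investment rate: n + δ = 0.008 + 0.034 = 0.042.
Golden rule sets MPK = n+δ: 0.46·2.4·k^(0.46−1) = 0.042, so k_gold = (0.46·2.4/0.042)^(1/0.54) ≈ 425.7069.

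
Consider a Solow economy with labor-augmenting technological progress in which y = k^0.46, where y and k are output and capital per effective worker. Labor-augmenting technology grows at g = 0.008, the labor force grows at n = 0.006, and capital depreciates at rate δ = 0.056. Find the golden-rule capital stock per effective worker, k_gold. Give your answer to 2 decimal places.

k_gold ≈ 32.67

Capital per effective worker breaks even when investment replaces (n + g + δ)·k; here n + g + δ = 0.07.
Golden rule sets MPK = n+g+δ: 0.46·k^(0.46−1) = 0.07, so k_gold = (0.46/0.07)^(1/0.54) ≈ 32.6727.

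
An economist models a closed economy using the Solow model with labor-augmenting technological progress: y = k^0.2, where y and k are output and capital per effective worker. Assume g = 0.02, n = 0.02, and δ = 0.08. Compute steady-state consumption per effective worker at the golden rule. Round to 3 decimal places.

Capital per effective worker breaks even when investment replaces (n + g + δ)·k; here n + g + δ = 0.12.
Maximizing c = f(k) − (n+g+δ)·k gives f'(k) = n+g+δ, i.e. 0.2·k^(0.2−1) = 0.12, so k_gold = (0.2/0.12)^(1/0.8) ≈ 1.8937.
y_gold = 1.8937^0.2 ≈ 1.1362.
c_gold = y_gold − (n+g+δ)·k_gold = 1.1362 − 0.12·1.8937 ≈ 0.9090.

c_gold ≈ 0.909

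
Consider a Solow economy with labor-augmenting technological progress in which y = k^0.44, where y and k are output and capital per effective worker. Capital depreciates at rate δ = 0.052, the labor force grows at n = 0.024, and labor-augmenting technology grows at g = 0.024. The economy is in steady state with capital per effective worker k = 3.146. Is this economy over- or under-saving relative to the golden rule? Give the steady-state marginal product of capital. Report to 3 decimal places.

under-saving; MPK ≈ 0.232

The effective depreciation rate is n + g + δ = 0.024 + 0.024 + 0.052 = 0.1.
MPK = 0.44·k^(0.44−1) = 0.44·3.146^(-0.56) ≈ 0.2316.
MPK > 0.1, so the economy is dynamically efficient (under-saving).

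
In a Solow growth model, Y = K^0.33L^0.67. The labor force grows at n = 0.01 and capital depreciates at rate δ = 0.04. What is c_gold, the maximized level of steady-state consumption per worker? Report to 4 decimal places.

c_gold ≈ 1.6972

n + δ = 0.01 + 0.04 = 0.05.
Golden rule sets MPK = n+δ: 0.33·k^(0.33−1) = 0.05, so k_gold = (0.33/0.05)^(1/0.67) ≈ 16.7186.
y_gold = 16.7186^0.33 ≈ 2.5331.
c_gold = y_gold − (n+δ)·k_gold = 2.5331 − 0.05·16.7186 ≈ 1.6972.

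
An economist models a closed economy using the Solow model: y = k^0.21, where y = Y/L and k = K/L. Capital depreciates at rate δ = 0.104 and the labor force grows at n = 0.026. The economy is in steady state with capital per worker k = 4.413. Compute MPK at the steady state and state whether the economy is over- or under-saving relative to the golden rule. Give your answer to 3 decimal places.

The effective depreciation rate is n + δ = 0.026 + 0.104 = 0.13.
MPK = 0.21·k^(0.21−1) = 0.21·4.413^(-0.79) ≈ 0.0650.
MPK < 0.13, so the economy is dynamically inefficient (over-saving).

over-saving; MPK ≈ 0.065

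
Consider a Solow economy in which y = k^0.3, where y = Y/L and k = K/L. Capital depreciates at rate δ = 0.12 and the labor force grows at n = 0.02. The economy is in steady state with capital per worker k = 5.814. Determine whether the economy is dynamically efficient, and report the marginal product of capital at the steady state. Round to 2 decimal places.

dynamically inefficient; MPK ≈ 0.09

The effective depreciation rate is n + δ = 0.02 + 0.12 = 0.14.
MPK = 0.3·k^(0.3−1) = 0.3·5.814^(-0.7) ≈ 0.0875.
MPK < 0.14, so the economy is dynamically inefficient (over-saving).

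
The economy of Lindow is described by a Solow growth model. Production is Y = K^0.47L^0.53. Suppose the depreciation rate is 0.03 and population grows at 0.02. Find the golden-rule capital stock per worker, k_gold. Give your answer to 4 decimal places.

The effective depreciation rate is n + δ = 0.02 + 0.03 = 0.05.
At the golden rule the marginal product of capital equals n+δ: 0.47·k^(0.47−1) = 0.05. Solving, k_gold = (0.47/0.05)^(1/0.53) ≈ 68.5631.

k_gold ≈ 68.5631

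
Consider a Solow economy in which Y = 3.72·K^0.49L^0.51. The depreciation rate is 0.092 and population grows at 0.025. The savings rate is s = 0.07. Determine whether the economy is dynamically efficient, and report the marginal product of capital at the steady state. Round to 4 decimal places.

dynamically efficient; MPK ≈ 0.8190

Capital per worker breaks even when investment replaces (n + δ)·k; here n + δ = 0.117.
Steady-state k*: s·A·k^0.49 = 0.117·k gives k* = (0.07·3.72/0.117)^(1/0.51) ≈ 4.8005.
MPK = 0.49·3.72·4.8005^(-0.51) ≈ 0.8190.
MPK > n+δ = 0.117, so the economy is dynamically efficient (under-saving).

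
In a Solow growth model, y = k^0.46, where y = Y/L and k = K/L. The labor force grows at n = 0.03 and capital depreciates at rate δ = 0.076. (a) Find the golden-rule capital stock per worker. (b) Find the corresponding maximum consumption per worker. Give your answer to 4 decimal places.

Break-even investment rate: n + δ = 0.03 + 0.076 = 0.106.
Golden rule sets MPK = n+δ: 0.46·k^(0.46−1) = 0.106, so k_gold = (0.46/0.106)^(1/0.54) ≈ 15.1519.
y_gold = 15.1519^0.46 ≈ 3.4915; c_gold = y_gold − 0.106·k_gold ≈ 1.8854.

(a) k_gold ≈ 15.1519; (b) c_gold ≈ 1.8854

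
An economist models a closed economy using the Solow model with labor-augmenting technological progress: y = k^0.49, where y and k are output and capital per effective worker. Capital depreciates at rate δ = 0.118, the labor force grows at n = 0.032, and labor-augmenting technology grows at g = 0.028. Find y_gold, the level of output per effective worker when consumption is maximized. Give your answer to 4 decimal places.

y_gold ≈ 2.6456

Break-even investment rate: n + g + δ = 0.032 + 0.028 + 0.118 = 0.178.
Maximizing c = f(k) − (n+g+δ)·k gives f'(k) = n+g+δ, i.e. 0.49·k^(0.49−1) = 0.178, so k_gold = (0.49/0.178)^(1/0.51) ≈ 7.2829.
Output: y_gold = k_gold^0.49 = 7.2829^0.49 ≈ 2.6456.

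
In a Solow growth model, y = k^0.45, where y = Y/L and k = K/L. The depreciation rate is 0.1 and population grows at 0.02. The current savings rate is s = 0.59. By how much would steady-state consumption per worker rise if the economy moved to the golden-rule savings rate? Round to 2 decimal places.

Δc ≈ 0.11

Capital per worker breaks even when investment replaces (n + δ)·k; here n + δ = 0.12.
Current steady state (s = 0.59): k* = (0.59/0.12)^(1/0.55) ≈ 18.0960, y* = 18.0960^0.45 ≈ 3.6805, c* = (1−0.59)·3.6805 ≈ 1.5090.
Setting f'(k) = n+δ gives 0.45·k^(0.45−1) = 0.12, hence k_gold = (0.45/0.12)^(1/0.55) ≈ 11.0584.
y_gold = 11.0584^0.45 ≈ 2.9489, c_gold = y_gold − 0.12·k_gold ≈ 1.6219.
Gain: Δc = 1.6219 − 1.5090 ≈ 0.1129.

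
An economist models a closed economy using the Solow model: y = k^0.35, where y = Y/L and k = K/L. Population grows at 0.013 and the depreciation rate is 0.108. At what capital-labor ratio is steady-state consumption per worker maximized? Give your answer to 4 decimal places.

k_gold ≈ 5.1247

Break-even investment rate: n + δ = 0.013 + 0.108 = 0.121.
At the golden rule the marginal product of capital equals n+δ: 0.35·k^(0.35−1) = 0.121. Solving, k_gold = (0.35/0.121)^(1/0.65) ≈ 5.1247.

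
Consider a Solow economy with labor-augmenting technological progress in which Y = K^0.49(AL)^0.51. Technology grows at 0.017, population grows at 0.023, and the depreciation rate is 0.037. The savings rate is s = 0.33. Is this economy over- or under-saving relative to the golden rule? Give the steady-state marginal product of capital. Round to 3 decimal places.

under-saving; MPK ≈ 0.114

n + g + δ = 0.023 + 0.017 + 0.037 = 0.077.
Steady-state k*: s·k^0.49 = 0.077·k gives k* = (0.33/0.077)^(1/0.51) ≈ 17.3485.
MPK = 0.49·17.3485^(-0.51) ≈ 0.1143.
MPK > n+g+δ = 0.077, so the economy is dynamically efficient (under-saving).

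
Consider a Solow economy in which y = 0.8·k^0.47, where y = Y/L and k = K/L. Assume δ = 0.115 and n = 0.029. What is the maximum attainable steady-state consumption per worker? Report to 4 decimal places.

n + δ = 0.029 + 0.115 = 0.144.
Golden rule sets MPK = n+δ: 0.47·0.8·k^(0.47−1) = 0.144, so k_gold = (0.47·0.8/0.144)^(1/0.53) ≈ 6.1159.
y_gold = 0.8·6.1159^0.47 ≈ 1.8738.
c_gold = y_gold − (n+δ)·k_gold = 1.8738 − 0.144·6.1159 ≈ 0.9931.

c_gold ≈ 0.9931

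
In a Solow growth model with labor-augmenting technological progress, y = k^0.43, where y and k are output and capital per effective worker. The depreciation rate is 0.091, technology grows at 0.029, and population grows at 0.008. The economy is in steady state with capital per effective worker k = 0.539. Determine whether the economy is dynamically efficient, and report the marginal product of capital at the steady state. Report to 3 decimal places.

dynamically efficient; MPK ≈ 0.612

The effective depreciation rate is n + g + δ = 0.008 + 0.029 + 0.091 = 0.128.
MPK = 0.43·k^(0.43−1) = 0.43·0.539^(-0.57) ≈ 0.6116.
MPK > 0.128, so the economy is dynamically efficient (under-saving).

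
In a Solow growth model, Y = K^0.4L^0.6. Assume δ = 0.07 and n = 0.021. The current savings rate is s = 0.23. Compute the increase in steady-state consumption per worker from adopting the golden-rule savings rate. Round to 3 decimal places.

Break-even investment rate: n + δ = 0.021 + 0.07 = 0.091.
Current steady state (s = 0.23): k* = (0.23/0.091)^(1/0.6) ≈ 4.6897, y* = 4.6897^0.4 ≈ 1.8555, c* = (1−0.23)·1.8555 ≈ 1.4287.
Setting f'(k) = n+δ gives 0.4·k^(0.4−1) = 0.091, hence k_gold = (0.4/0.091)^(1/0.6) ≈ 11.7950.
y_gold = 11.7950^0.4 ≈ 2.6834, c_gold = y_gold − 0.091·k_gold ≈ 1.6100.
Gain: Δc = 1.6100 − 1.4287 ≈ 0.1813.

Δc ≈ 0.181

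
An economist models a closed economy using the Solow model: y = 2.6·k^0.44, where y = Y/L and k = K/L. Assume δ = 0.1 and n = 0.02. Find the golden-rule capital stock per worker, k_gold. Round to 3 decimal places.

k_gold ≈ 56.060

n + δ = 0.02 + 0.1 = 0.12.
Setting f'(k) = n+δ gives 0.44·2.6·k^(0.44−1) = 0.12, hence k_gold = (0.44·2.6/0.12)^(1/0.56) ≈ 56.0598.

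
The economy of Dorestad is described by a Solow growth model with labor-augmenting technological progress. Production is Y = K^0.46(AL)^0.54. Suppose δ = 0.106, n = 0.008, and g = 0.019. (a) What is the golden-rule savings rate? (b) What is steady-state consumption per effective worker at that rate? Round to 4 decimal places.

The effective depreciation rate is n + g + δ = 0.008 + 0.019 + 0.106 = 0.133.
For Cobb-Douglas, s_gold equals capital's share: s_gold = 0.46.
Maximizing c = f(k) − (n+g+δ)·k gives f'(k) = n+g+δ, i.e. 0.46·k^(0.46−1) = 0.133, so k_gold = (0.46/0.133)^(1/0.54) ≈ 9.9535.
y_gold = 9.9535^0.46 ≈ 2.8779; c_gold = (1−0.46)·y_gold ≈ 1.5540.

(a) s_gold = 0.4600; (b) c_gold ≈ 1.5540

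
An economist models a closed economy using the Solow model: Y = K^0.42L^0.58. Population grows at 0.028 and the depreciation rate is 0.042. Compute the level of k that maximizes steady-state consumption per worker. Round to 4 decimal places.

Break-even investment rate: n + δ = 0.028 + 0.042 = 0.07.
Maximizing c = f(k) − (n+δ)·k gives f'(k) = n+δ, i.e. 0.42·k^(0.42−1) = 0.07, so k_gold = (0.42/0.07)^(1/0.58) ≈ 21.9604.

k_gold ≈ 21.9604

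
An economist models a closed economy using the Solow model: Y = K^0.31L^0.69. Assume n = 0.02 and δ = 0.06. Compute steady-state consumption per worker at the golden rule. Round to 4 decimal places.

c_gold ≈ 1.2681

Break-even investment rate: n + δ = 0.02 + 0.06 = 0.08.
Setting f'(k) = n+δ gives 0.31·k^(0.31−1) = 0.08, hence k_gold = (0.31/0.08)^(1/0.69) ≈ 7.1214.
y_gold = 7.1214^0.31 ≈ 1.8378.
c_gold = y_gold − (n+δ)·k_gold = 1.8378 − 0.08·7.1214 ≈ 1.2681.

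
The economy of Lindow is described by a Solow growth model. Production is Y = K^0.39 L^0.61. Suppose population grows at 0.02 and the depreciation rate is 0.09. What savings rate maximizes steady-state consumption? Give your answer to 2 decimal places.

The effective depreciation rate is n + δ = 0.02 + 0.09 = 0.11.
At the golden rule MPK = n+δ, and in any Cobb-Douglas steady state s = (n+δ)·k/y = MPK·k/y = capital's share 0.39.

s_gold = 0.39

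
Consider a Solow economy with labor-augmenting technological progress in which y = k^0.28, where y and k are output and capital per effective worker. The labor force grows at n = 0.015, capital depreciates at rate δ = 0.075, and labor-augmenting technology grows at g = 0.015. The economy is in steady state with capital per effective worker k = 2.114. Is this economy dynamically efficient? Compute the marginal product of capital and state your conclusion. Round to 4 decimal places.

dynamically efficient; MPK ≈ 0.1633

n + g + δ = 0.015 + 0.015 + 0.075 = 0.105.
MPK = 0.28·k^(0.28−1) = 0.28·2.114^(-0.72) ≈ 0.1633.
MPK > 0.105, so the economy is dynamically efficient (under-saving).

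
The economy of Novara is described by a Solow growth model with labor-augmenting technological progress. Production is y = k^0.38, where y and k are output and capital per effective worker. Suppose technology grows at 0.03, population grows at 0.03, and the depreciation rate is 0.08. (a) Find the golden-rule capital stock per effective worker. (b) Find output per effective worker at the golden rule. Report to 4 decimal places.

(a) k_gold ≈ 5.0055; (b) y_gold ≈ 1.8441

The effective depreciation rate is n + g + δ = 0.03 + 0.03 + 0.08 = 0.14.
Golden rule sets MPK = n+g+δ: 0.38·k^(0.38−1) = 0.14, so k_gold = (0.38/0.14)^(1/0.62) ≈ 5.0055.
y_gold = 5.0055^0.38 ≈ 1.8441.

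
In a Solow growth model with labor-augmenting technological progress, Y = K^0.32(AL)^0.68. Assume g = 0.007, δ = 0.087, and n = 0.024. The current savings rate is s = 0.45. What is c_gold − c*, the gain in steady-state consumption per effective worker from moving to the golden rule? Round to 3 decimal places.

Δc ≈ 0.055

The effective depreciation rate is n + g + δ = 0.024 + 0.007 + 0.087 = 0.118.
Current steady state (s = 0.45): k* = (0.45/0.118)^(1/0.68) ≈ 7.1597, y* = 7.1597^0.32 ≈ 1.8774, c* = (1−0.45)·1.8774 ≈ 1.0326.
Maximizing c = f(k) − (n+g+δ)·k gives f'(k) = n+g+δ, i.e. 0.32·k^(0.32−1) = 0.118, so k_gold = (0.32/0.118)^(1/0.68) ≈ 4.3367.
y_gold = 4.3367^0.32 ≈ 1.5992, c_gold = y_gold − 0.118·k_gold ≈ 1.0874.
Gain: Δc = 1.0874 − 1.0326 ≈ 0.0548.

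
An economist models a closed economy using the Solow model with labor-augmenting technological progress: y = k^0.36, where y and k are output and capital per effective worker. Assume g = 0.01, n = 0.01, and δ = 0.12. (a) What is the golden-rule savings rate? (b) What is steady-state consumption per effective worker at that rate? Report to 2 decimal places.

The effective depreciation rate is n + g + δ = 0.01 + 0.01 + 0.12 = 0.14.
For Cobb-Douglas, s_gold equals capital's share: s_gold = 0.36.
Maximizing c = f(k) − (n+g+δ)·k gives f'(k) = n+g+δ, i.e. 0.36·k^(0.36−1) = 0.14, so k_gold = (0.36/0.14)^(1/0.64) ≈ 4.3742.
y_gold = 4.3742^0.36 ≈ 1.7011; c_gold = (1−0.36)·y_gold ≈ 1.0887.

(a) s_gold = 0.36; (b) c_gold ≈ 1.09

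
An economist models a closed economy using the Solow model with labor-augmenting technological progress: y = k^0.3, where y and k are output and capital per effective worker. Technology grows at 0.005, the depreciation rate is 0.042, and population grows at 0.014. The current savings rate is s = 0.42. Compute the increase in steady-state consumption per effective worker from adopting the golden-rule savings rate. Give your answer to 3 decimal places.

Δc ≈ 0.059

Break-even investment rate: n + g + δ = 0.014 + 0.005 + 0.042 = 0.061.
Current steady state (s = 0.42): k* = (0.42/0.061)^(1/0.7) ≈ 15.7408, y* = 15.7408^0.3 ≈ 2.2862, c* = (1−0.42)·2.2862 ≈ 1.3260.
Setting f'(k) = n+g+δ gives 0.3·k^(0.3−1) = 0.061, hence k_gold = (0.3/0.061)^(1/0.7) ≈ 9.7336.
y_gold = 9.7336^0.3 ≈ 1.9792, c_gold = y_gold − 0.061·k_gold ≈ 1.3854.
Gain: Δc = 1.3854 − 1.3260 ≈ 0.0594.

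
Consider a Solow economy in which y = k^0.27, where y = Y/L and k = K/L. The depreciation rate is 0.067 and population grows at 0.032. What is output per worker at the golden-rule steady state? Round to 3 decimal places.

Capital per worker breaks even when investment replaces (n + δ)·k; here n + δ = 0.099.
Maximizing c = f(k) − (n+δ)·k gives f'(k) = n+δ, i.e. 0.27·k^(0.27−1) = 0.099, so k_gold = (0.27/0.099)^(1/0.73) ≈ 3.9527.
Output: y_gold = k_gold^0.27 = 3.9527^0.27 ≈ 1.4493.

y_gold ≈ 1.449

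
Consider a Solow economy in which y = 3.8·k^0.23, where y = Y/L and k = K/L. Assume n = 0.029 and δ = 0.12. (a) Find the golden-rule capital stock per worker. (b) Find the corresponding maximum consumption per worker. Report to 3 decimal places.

n + δ = 0.029 + 0.12 = 0.149.
Maximizing c = f(k) − (n+δ)·k gives f'(k) = n+δ, i.e. 0.23·3.8·k^(0.23−1) = 0.149, so k_gold = (0.23·3.8/0.149)^(1/0.77) ≈ 9.9500.
y_gold = 3.8·9.9500^0.23 ≈ 6.4459; c_gold = y_gold − 0.149·k_gold ≈ 4.9633.

(a) k_gold ≈ 9.950; (b) c_gold ≈ 4.963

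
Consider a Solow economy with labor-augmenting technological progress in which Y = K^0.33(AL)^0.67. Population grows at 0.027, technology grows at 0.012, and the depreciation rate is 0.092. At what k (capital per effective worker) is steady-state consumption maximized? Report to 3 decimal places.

k_gold ≈ 3.971

The effective depreciation rate is n + g + δ = 0.027 + 0.012 + 0.092 = 0.131.
Golden rule sets MPK = n+g+δ: 0.33·k^(0.33−1) = 0.131, so k_gold = (0.33/0.131)^(1/0.67) ≈ 3.9707.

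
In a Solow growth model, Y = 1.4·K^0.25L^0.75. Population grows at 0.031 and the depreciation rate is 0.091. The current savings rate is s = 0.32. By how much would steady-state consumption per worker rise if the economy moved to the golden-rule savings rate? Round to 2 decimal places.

Δc ≈ 0.02

Capital per worker breaks even when investment replaces (n + δ)·k; here n + δ = 0.122.
Current steady state (s = 0.32): k* = (0.32·1.4/0.122)^(1/0.75) ≈ 5.6653, y* = 1.4·5.6653^0.25 ≈ 2.1599, c* = (1−0.32)·2.1599 ≈ 1.4687.
At the golden rule the marginal product of capital equals n+δ: 0.25·1.4·k^(0.25−1) = 0.122. Solving, k_gold = (0.25·1.4/0.122)^(1/0.75) ≈ 4.0764.
y_gold = 1.4·4.0764^0.25 ≈ 1.9893, c_gold = y_gold − 0.122·k_gold ≈ 1.4920.
Gain: Δc = 1.4920 − 1.4687 ≈ 0.0232.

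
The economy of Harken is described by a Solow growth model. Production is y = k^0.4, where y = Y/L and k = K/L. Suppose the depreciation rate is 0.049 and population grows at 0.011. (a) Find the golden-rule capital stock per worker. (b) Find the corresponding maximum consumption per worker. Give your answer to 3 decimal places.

(a) k_gold ≈ 23.615; (b) c_gold ≈ 2.125

The effective depreciation rate is n + δ = 0.011 + 0.049 = 0.06.
At the golden rule the marginal product of capital equals n+δ: 0.4·k^(0.4−1) = 0.06. Solving, k_gold = (0.4/0.06)^(1/0.6) ≈ 23.6146.
y_gold = 23.6146^0.4 ≈ 3.5422; c_gold = y_gold − 0.06·k_gold ≈ 2.1253.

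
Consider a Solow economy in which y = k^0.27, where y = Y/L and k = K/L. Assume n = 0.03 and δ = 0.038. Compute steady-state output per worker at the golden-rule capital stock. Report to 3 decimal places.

y_gold ≈ 1.665

n + δ = 0.03 + 0.038 = 0.068.
Golden rule sets MPK = n+δ: 0.27·k^(0.27−1) = 0.068, so k_gold = (0.27/0.068)^(1/0.73) ≈ 6.6122.
Output: y_gold = k_gold^0.27 = 6.6122^0.27 ≈ 1.6653.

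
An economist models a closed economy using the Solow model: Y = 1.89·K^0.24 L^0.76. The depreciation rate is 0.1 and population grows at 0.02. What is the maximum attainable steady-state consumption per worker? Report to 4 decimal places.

c_gold ≈ 2.1860

n + δ = 0.02 + 0.1 = 0.12.
Setting f'(k) = n+δ gives 0.24·1.89·k^(0.24−1) = 0.12, hence k_gold = (0.24·1.89/0.12)^(1/0.76) ≈ 5.7525.
y_gold = 1.89·5.7525^0.24 ≈ 2.8763.
c_gold = y_gold − (n+δ)·k_gold = 2.8763 − 0.12·5.7525 ≈ 2.1860.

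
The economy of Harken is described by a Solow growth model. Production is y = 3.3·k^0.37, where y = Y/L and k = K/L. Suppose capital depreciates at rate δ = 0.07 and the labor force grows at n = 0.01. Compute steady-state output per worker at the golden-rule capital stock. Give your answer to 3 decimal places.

y_gold ≈ 16.355

Capital per worker breaks even when investment replaces (n + δ)·k; here n + δ = 0.08.
Setting f'(k) = n+δ gives 0.37·3.3·k^(0.37−1) = 0.08, hence k_gold = (0.37·3.3/0.08)^(1/0.63) ≈ 75.6434.
Output: y_gold = 3.3·k_gold^0.37 = 3.3·75.6434^0.37 ≈ 16.3553.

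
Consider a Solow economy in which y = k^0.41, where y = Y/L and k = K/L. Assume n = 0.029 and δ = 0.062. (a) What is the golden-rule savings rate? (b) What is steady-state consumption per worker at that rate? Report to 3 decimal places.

Break-even investment rate: n + δ = 0.029 + 0.062 = 0.091.
For Cobb-Douglas, s_gold equals capital's share: s_gold = 0.41.
Maximizing c = f(k) − (n+δ)·k gives f'(k) = n+δ, i.e. 0.41·k^(0.41−1) = 0.091, so k_gold = (0.41/0.091)^(1/0.59) ≈ 12.8244.
y_gold = 12.8244^0.41 ≈ 2.8464; c_gold = (1−0.41)·y_gold ≈ 1.6794.

(a) s_gold = 0.410; (b) c_gold ≈ 1.679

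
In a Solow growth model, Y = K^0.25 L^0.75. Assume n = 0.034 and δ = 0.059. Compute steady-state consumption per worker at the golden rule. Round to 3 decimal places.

c_gold ≈ 1.043

The effective depreciation rate is n + δ = 0.034 + 0.059 = 0.093.
Setting f'(k) = n+δ gives 0.25·k^(0.25−1) = 0.093, hence k_gold = (0.25/0.093)^(1/0.75) ≈ 3.7377.
y_gold = 3.7377^0.25 ≈ 1.3904.
c_gold = y_gold − (n+δ)·k_gold = 1.3904 − 0.093·3.7377 ≈ 1.0428.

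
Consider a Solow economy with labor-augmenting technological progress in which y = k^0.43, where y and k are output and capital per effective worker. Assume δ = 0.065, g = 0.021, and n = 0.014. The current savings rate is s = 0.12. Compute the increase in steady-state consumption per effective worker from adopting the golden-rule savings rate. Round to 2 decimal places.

Break-even investment rate: n + g + δ = 0.014 + 0.021 + 0.065 = 0.1.
Current steady state (s = 0.12): k* = (0.12/0.1)^(1/0.57) ≈ 1.3769, y* = 1.3769^0.43 ≈ 1.1474, c* = (1−0.12)·1.1474 ≈ 1.0098.
Maximizing c = f(k) − (n+g+δ)·k gives f'(k) = n+g+δ, i.e. 0.43·k^(0.43−1) = 0.1, so k_gold = (0.43/0.1)^(1/0.57) ≈ 12.9225.
y_gold = 12.9225^0.43 ≈ 3.0052, c_gold = y_gold − 0.1·k_gold ≈ 1.7130.
Gain: Δc = 1.7130 − 1.0098 ≈ 0.7032.

Δc ≈ 0.70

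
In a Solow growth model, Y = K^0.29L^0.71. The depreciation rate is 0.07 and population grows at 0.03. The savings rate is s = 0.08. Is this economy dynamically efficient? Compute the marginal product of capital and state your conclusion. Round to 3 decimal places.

dynamically efficient; MPK ≈ 0.362

n + δ = 0.03 + 0.07 = 0.1.
Steady-state k*: s·k^0.29 = 0.1·k gives k* = (0.08/0.1)^(1/0.71) ≈ 0.7303.
MPK = 0.29·0.7303^(-0.71) ≈ 0.3625.
MPK > n+δ = 0.1, so the economy is dynamically efficient (under-saving).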